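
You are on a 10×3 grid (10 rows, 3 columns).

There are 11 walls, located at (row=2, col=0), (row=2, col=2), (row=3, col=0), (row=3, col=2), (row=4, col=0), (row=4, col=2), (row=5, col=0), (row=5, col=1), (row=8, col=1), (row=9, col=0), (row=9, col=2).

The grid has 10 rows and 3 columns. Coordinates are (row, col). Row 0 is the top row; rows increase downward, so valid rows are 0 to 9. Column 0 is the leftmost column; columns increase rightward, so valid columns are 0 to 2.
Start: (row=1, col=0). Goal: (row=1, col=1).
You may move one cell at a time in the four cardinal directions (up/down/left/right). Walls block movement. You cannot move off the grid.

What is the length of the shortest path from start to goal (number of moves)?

Answer: Shortest path length: 1

Derivation:
BFS from (row=1, col=0) until reaching (row=1, col=1):
  Distance 0: (row=1, col=0)
  Distance 1: (row=0, col=0), (row=1, col=1)  <- goal reached here
One shortest path (1 moves): (row=1, col=0) -> (row=1, col=1)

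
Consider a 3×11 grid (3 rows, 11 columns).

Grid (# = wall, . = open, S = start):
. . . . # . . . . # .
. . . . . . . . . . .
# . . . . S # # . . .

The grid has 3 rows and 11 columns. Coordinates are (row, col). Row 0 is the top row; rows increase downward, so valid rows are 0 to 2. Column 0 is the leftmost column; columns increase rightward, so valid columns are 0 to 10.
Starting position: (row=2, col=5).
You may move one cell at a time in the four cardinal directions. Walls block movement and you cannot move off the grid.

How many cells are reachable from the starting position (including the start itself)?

Answer: Reachable cells: 28

Derivation:
BFS flood-fill from (row=2, col=5):
  Distance 0: (row=2, col=5)
  Distance 1: (row=1, col=5), (row=2, col=4)
  Distance 2: (row=0, col=5), (row=1, col=4), (row=1, col=6), (row=2, col=3)
  Distance 3: (row=0, col=6), (row=1, col=3), (row=1, col=7), (row=2, col=2)
  Distance 4: (row=0, col=3), (row=0, col=7), (row=1, col=2), (row=1, col=8), (row=2, col=1)
  Distance 5: (row=0, col=2), (row=0, col=8), (row=1, col=1), (row=1, col=9), (row=2, col=8)
  Distance 6: (row=0, col=1), (row=1, col=0), (row=1, col=10), (row=2, col=9)
  Distance 7: (row=0, col=0), (row=0, col=10), (row=2, col=10)
Total reachable: 28 (grid has 28 open cells total)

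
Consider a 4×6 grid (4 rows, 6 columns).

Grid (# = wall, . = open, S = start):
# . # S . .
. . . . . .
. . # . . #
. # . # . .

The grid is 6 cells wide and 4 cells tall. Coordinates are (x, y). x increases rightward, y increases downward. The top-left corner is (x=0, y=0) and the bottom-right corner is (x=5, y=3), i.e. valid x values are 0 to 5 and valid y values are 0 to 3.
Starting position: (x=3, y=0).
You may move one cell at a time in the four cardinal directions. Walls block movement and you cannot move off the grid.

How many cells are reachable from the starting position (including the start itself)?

BFS flood-fill from (x=3, y=0):
  Distance 0: (x=3, y=0)
  Distance 1: (x=4, y=0), (x=3, y=1)
  Distance 2: (x=5, y=0), (x=2, y=1), (x=4, y=1), (x=3, y=2)
  Distance 3: (x=1, y=1), (x=5, y=1), (x=4, y=2)
  Distance 4: (x=1, y=0), (x=0, y=1), (x=1, y=2), (x=4, y=3)
  Distance 5: (x=0, y=2), (x=5, y=3)
  Distance 6: (x=0, y=3)
Total reachable: 17 (grid has 18 open cells total)

Answer: Reachable cells: 17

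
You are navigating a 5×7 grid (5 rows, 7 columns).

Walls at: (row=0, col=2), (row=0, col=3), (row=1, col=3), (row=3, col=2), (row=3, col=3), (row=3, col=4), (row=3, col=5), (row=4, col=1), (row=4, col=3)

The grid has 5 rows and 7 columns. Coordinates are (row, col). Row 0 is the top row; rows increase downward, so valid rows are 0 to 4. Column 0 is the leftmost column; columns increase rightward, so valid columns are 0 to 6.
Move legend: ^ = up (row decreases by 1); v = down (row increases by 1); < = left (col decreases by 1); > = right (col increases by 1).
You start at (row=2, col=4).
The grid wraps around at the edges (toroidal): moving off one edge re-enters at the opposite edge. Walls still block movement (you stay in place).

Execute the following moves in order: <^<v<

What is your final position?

Start: (row=2, col=4)
  < (left): (row=2, col=4) -> (row=2, col=3)
  ^ (up): blocked, stay at (row=2, col=3)
  < (left): (row=2, col=3) -> (row=2, col=2)
  v (down): blocked, stay at (row=2, col=2)
  < (left): (row=2, col=2) -> (row=2, col=1)
Final: (row=2, col=1)

Answer: Final position: (row=2, col=1)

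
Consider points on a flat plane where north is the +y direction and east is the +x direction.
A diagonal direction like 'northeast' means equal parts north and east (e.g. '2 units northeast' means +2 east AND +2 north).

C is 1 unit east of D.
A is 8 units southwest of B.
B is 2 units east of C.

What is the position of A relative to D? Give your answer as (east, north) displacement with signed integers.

Answer: A is at (east=-5, north=-8) relative to D.

Derivation:
Place D at the origin (east=0, north=0).
  C is 1 unit east of D: delta (east=+1, north=+0); C at (east=1, north=0).
  B is 2 units east of C: delta (east=+2, north=+0); B at (east=3, north=0).
  A is 8 units southwest of B: delta (east=-8, north=-8); A at (east=-5, north=-8).
Therefore A relative to D: (east=-5, north=-8).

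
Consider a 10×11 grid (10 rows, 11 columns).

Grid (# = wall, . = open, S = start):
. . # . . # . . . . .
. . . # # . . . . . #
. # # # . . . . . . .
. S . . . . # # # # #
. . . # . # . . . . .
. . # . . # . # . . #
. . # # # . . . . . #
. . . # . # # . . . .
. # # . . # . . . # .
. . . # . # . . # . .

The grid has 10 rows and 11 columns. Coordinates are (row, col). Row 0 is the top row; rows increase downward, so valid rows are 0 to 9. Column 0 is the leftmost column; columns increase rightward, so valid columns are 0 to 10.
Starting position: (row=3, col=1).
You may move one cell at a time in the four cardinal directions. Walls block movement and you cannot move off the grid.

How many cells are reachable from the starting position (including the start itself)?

Answer: Reachable cells: 46

Derivation:
BFS flood-fill from (row=3, col=1):
  Distance 0: (row=3, col=1)
  Distance 1: (row=3, col=0), (row=3, col=2), (row=4, col=1)
  Distance 2: (row=2, col=0), (row=3, col=3), (row=4, col=0), (row=4, col=2), (row=5, col=1)
  Distance 3: (row=1, col=0), (row=3, col=4), (row=5, col=0), (row=6, col=1)
  Distance 4: (row=0, col=0), (row=1, col=1), (row=2, col=4), (row=3, col=5), (row=4, col=4), (row=6, col=0), (row=7, col=1)
  Distance 5: (row=0, col=1), (row=1, col=2), (row=2, col=5), (row=5, col=4), (row=7, col=0), (row=7, col=2)
  Distance 6: (row=1, col=5), (row=2, col=6), (row=5, col=3), (row=8, col=0)
  Distance 7: (row=1, col=6), (row=2, col=7), (row=9, col=0)
  Distance 8: (row=0, col=6), (row=1, col=7), (row=2, col=8), (row=9, col=1)
  Distance 9: (row=0, col=7), (row=1, col=8), (row=2, col=9), (row=9, col=2)
  Distance 10: (row=0, col=8), (row=1, col=9), (row=2, col=10)
  Distance 11: (row=0, col=9)
  Distance 12: (row=0, col=10)
Total reachable: 46 (grid has 77 open cells total)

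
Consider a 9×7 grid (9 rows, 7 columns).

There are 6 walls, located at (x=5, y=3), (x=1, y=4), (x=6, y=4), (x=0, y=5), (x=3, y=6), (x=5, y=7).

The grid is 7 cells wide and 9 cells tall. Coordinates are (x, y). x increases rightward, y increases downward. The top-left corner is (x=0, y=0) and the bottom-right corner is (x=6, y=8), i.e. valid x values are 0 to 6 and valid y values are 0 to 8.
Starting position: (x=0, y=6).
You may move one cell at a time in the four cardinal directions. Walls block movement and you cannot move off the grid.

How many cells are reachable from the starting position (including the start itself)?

Answer: Reachable cells: 57

Derivation:
BFS flood-fill from (x=0, y=6):
  Distance 0: (x=0, y=6)
  Distance 1: (x=1, y=6), (x=0, y=7)
  Distance 2: (x=1, y=5), (x=2, y=6), (x=1, y=7), (x=0, y=8)
  Distance 3: (x=2, y=5), (x=2, y=7), (x=1, y=8)
  Distance 4: (x=2, y=4), (x=3, y=5), (x=3, y=7), (x=2, y=8)
  Distance 5: (x=2, y=3), (x=3, y=4), (x=4, y=5), (x=4, y=7), (x=3, y=8)
  Distance 6: (x=2, y=2), (x=1, y=3), (x=3, y=3), (x=4, y=4), (x=5, y=5), (x=4, y=6), (x=4, y=8)
  Distance 7: (x=2, y=1), (x=1, y=2), (x=3, y=2), (x=0, y=3), (x=4, y=3), (x=5, y=4), (x=6, y=5), (x=5, y=6), (x=5, y=8)
  Distance 8: (x=2, y=0), (x=1, y=1), (x=3, y=1), (x=0, y=2), (x=4, y=2), (x=0, y=4), (x=6, y=6), (x=6, y=8)
  Distance 9: (x=1, y=0), (x=3, y=0), (x=0, y=1), (x=4, y=1), (x=5, y=2), (x=6, y=7)
  Distance 10: (x=0, y=0), (x=4, y=0), (x=5, y=1), (x=6, y=2)
  Distance 11: (x=5, y=0), (x=6, y=1), (x=6, y=3)
  Distance 12: (x=6, y=0)
Total reachable: 57 (grid has 57 open cells total)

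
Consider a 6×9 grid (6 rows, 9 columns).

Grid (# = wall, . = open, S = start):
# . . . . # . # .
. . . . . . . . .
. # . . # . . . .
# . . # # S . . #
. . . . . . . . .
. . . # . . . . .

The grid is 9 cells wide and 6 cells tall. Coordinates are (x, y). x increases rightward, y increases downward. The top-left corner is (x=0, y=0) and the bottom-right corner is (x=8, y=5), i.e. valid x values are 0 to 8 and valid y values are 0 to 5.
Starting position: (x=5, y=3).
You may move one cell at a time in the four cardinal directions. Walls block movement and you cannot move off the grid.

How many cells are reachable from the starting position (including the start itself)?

Answer: Reachable cells: 44

Derivation:
BFS flood-fill from (x=5, y=3):
  Distance 0: (x=5, y=3)
  Distance 1: (x=5, y=2), (x=6, y=3), (x=5, y=4)
  Distance 2: (x=5, y=1), (x=6, y=2), (x=7, y=3), (x=4, y=4), (x=6, y=4), (x=5, y=5)
  Distance 3: (x=4, y=1), (x=6, y=1), (x=7, y=2), (x=3, y=4), (x=7, y=4), (x=4, y=5), (x=6, y=5)
  Distance 4: (x=4, y=0), (x=6, y=0), (x=3, y=1), (x=7, y=1), (x=8, y=2), (x=2, y=4), (x=8, y=4), (x=7, y=5)
  Distance 5: (x=3, y=0), (x=2, y=1), (x=8, y=1), (x=3, y=2), (x=2, y=3), (x=1, y=4), (x=2, y=5), (x=8, y=5)
  Distance 6: (x=2, y=0), (x=8, y=0), (x=1, y=1), (x=2, y=2), (x=1, y=3), (x=0, y=4), (x=1, y=5)
  Distance 7: (x=1, y=0), (x=0, y=1), (x=0, y=5)
  Distance 8: (x=0, y=2)
Total reachable: 44 (grid has 44 open cells total)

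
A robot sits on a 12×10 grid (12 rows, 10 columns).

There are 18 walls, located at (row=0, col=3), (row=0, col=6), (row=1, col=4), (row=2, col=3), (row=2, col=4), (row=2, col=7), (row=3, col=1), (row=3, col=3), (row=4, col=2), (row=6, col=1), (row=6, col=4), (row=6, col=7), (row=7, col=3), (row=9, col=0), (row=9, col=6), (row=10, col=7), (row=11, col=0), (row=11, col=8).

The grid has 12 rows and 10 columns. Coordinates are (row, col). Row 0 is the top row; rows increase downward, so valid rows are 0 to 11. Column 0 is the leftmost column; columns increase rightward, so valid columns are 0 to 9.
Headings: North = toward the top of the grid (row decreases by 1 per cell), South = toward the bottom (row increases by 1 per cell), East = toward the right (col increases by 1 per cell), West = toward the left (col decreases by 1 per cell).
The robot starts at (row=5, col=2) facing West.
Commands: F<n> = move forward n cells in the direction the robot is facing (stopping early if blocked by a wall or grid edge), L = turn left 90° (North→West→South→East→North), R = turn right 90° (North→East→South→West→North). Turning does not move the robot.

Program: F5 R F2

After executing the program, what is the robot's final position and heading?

Start: (row=5, col=2), facing West
  F5: move forward 2/5 (blocked), now at (row=5, col=0)
  R: turn right, now facing North
  F2: move forward 2, now at (row=3, col=0)
Final: (row=3, col=0), facing North

Answer: Final position: (row=3, col=0), facing North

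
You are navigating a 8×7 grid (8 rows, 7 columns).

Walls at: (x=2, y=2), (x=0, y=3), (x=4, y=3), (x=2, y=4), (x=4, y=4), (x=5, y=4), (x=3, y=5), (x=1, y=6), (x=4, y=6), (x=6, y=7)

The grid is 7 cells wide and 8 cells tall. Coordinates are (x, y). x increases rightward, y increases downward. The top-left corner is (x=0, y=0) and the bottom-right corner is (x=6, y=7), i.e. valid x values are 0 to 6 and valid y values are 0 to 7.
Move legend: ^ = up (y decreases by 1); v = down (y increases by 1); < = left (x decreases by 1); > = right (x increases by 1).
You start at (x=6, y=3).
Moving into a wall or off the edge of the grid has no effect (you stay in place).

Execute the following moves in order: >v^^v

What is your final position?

Answer: Final position: (x=6, y=3)

Derivation:
Start: (x=6, y=3)
  > (right): blocked, stay at (x=6, y=3)
  v (down): (x=6, y=3) -> (x=6, y=4)
  ^ (up): (x=6, y=4) -> (x=6, y=3)
  ^ (up): (x=6, y=3) -> (x=6, y=2)
  v (down): (x=6, y=2) -> (x=6, y=3)
Final: (x=6, y=3)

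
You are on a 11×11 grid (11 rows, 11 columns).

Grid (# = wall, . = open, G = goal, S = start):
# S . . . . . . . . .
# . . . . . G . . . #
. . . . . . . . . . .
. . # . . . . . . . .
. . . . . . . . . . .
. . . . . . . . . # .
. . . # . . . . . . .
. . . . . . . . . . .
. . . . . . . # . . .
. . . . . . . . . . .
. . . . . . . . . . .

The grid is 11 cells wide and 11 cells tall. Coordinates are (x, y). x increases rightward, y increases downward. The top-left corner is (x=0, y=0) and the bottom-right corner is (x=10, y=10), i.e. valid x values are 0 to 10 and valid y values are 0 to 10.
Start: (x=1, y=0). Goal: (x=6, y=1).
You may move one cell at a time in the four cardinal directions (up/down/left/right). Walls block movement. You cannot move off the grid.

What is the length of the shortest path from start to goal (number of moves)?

BFS from (x=1, y=0) until reaching (x=6, y=1):
  Distance 0: (x=1, y=0)
  Distance 1: (x=2, y=0), (x=1, y=1)
  Distance 2: (x=3, y=0), (x=2, y=1), (x=1, y=2)
  Distance 3: (x=4, y=0), (x=3, y=1), (x=0, y=2), (x=2, y=2), (x=1, y=3)
  Distance 4: (x=5, y=0), (x=4, y=1), (x=3, y=2), (x=0, y=3), (x=1, y=4)
  Distance 5: (x=6, y=0), (x=5, y=1), (x=4, y=2), (x=3, y=3), (x=0, y=4), (x=2, y=4), (x=1, y=5)
  Distance 6: (x=7, y=0), (x=6, y=1), (x=5, y=2), (x=4, y=3), (x=3, y=4), (x=0, y=5), (x=2, y=5), (x=1, y=6)  <- goal reached here
One shortest path (6 moves): (x=1, y=0) -> (x=2, y=0) -> (x=3, y=0) -> (x=4, y=0) -> (x=5, y=0) -> (x=6, y=0) -> (x=6, y=1)

Answer: Shortest path length: 6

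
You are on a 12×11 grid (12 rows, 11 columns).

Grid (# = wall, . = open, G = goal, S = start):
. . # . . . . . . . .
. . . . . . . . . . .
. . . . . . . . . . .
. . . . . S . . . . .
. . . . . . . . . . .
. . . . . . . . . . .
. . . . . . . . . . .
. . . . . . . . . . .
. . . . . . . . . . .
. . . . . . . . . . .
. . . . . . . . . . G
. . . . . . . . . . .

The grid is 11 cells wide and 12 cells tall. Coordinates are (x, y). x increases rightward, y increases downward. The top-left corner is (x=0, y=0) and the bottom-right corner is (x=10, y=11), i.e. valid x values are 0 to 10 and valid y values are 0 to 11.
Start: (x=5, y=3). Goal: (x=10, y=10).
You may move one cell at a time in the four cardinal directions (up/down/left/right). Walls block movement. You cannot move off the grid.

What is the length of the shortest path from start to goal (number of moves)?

Answer: Shortest path length: 12

Derivation:
BFS from (x=5, y=3) until reaching (x=10, y=10):
  Distance 0: (x=5, y=3)
  Distance 1: (x=5, y=2), (x=4, y=3), (x=6, y=3), (x=5, y=4)
  Distance 2: (x=5, y=1), (x=4, y=2), (x=6, y=2), (x=3, y=3), (x=7, y=3), (x=4, y=4), (x=6, y=4), (x=5, y=5)
  Distance 3: (x=5, y=0), (x=4, y=1), (x=6, y=1), (x=3, y=2), (x=7, y=2), (x=2, y=3), (x=8, y=3), (x=3, y=4), (x=7, y=4), (x=4, y=5), (x=6, y=5), (x=5, y=6)
  Distance 4: (x=4, y=0), (x=6, y=0), (x=3, y=1), (x=7, y=1), (x=2, y=2), (x=8, y=2), (x=1, y=3), (x=9, y=3), (x=2, y=4), (x=8, y=4), (x=3, y=5), (x=7, y=5), (x=4, y=6), (x=6, y=6), (x=5, y=7)
  Distance 5: (x=3, y=0), (x=7, y=0), (x=2, y=1), (x=8, y=1), (x=1, y=2), (x=9, y=2), (x=0, y=3), (x=10, y=3), (x=1, y=4), (x=9, y=4), (x=2, y=5), (x=8, y=5), (x=3, y=6), (x=7, y=6), (x=4, y=7), (x=6, y=7), (x=5, y=8)
  Distance 6: (x=8, y=0), (x=1, y=1), (x=9, y=1), (x=0, y=2), (x=10, y=2), (x=0, y=4), (x=10, y=4), (x=1, y=5), (x=9, y=5), (x=2, y=6), (x=8, y=6), (x=3, y=7), (x=7, y=7), (x=4, y=8), (x=6, y=8), (x=5, y=9)
  Distance 7: (x=1, y=0), (x=9, y=0), (x=0, y=1), (x=10, y=1), (x=0, y=5), (x=10, y=5), (x=1, y=6), (x=9, y=6), (x=2, y=7), (x=8, y=7), (x=3, y=8), (x=7, y=8), (x=4, y=9), (x=6, y=9), (x=5, y=10)
  Distance 8: (x=0, y=0), (x=10, y=0), (x=0, y=6), (x=10, y=6), (x=1, y=7), (x=9, y=7), (x=2, y=8), (x=8, y=8), (x=3, y=9), (x=7, y=9), (x=4, y=10), (x=6, y=10), (x=5, y=11)
  Distance 9: (x=0, y=7), (x=10, y=7), (x=1, y=8), (x=9, y=8), (x=2, y=9), (x=8, y=9), (x=3, y=10), (x=7, y=10), (x=4, y=11), (x=6, y=11)
  Distance 10: (x=0, y=8), (x=10, y=8), (x=1, y=9), (x=9, y=9), (x=2, y=10), (x=8, y=10), (x=3, y=11), (x=7, y=11)
  Distance 11: (x=0, y=9), (x=10, y=9), (x=1, y=10), (x=9, y=10), (x=2, y=11), (x=8, y=11)
  Distance 12: (x=0, y=10), (x=10, y=10), (x=1, y=11), (x=9, y=11)  <- goal reached here
One shortest path (12 moves): (x=5, y=3) -> (x=6, y=3) -> (x=7, y=3) -> (x=8, y=3) -> (x=9, y=3) -> (x=10, y=3) -> (x=10, y=4) -> (x=10, y=5) -> (x=10, y=6) -> (x=10, y=7) -> (x=10, y=8) -> (x=10, y=9) -> (x=10, y=10)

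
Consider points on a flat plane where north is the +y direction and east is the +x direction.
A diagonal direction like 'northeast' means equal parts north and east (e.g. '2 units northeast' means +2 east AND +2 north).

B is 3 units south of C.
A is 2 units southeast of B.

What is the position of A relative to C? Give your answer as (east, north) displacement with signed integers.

Place C at the origin (east=0, north=0).
  B is 3 units south of C: delta (east=+0, north=-3); B at (east=0, north=-3).
  A is 2 units southeast of B: delta (east=+2, north=-2); A at (east=2, north=-5).
Therefore A relative to C: (east=2, north=-5).

Answer: A is at (east=2, north=-5) relative to C.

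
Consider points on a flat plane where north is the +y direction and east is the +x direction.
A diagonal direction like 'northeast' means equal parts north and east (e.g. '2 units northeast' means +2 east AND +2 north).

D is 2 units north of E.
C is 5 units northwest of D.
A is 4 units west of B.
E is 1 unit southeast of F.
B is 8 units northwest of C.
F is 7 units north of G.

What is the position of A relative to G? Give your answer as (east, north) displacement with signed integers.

Answer: A is at (east=-16, north=21) relative to G.

Derivation:
Place G at the origin (east=0, north=0).
  F is 7 units north of G: delta (east=+0, north=+7); F at (east=0, north=7).
  E is 1 unit southeast of F: delta (east=+1, north=-1); E at (east=1, north=6).
  D is 2 units north of E: delta (east=+0, north=+2); D at (east=1, north=8).
  C is 5 units northwest of D: delta (east=-5, north=+5); C at (east=-4, north=13).
  B is 8 units northwest of C: delta (east=-8, north=+8); B at (east=-12, north=21).
  A is 4 units west of B: delta (east=-4, north=+0); A at (east=-16, north=21).
Therefore A relative to G: (east=-16, north=21).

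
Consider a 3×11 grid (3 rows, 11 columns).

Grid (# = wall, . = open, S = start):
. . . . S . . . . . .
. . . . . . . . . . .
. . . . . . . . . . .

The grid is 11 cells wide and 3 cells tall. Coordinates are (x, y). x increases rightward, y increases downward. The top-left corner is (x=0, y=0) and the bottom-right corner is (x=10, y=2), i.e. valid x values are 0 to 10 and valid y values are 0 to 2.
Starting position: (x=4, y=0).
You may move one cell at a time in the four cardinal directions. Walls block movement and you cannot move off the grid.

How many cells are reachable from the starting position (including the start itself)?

Answer: Reachable cells: 33

Derivation:
BFS flood-fill from (x=4, y=0):
  Distance 0: (x=4, y=0)
  Distance 1: (x=3, y=0), (x=5, y=0), (x=4, y=1)
  Distance 2: (x=2, y=0), (x=6, y=0), (x=3, y=1), (x=5, y=1), (x=4, y=2)
  Distance 3: (x=1, y=0), (x=7, y=0), (x=2, y=1), (x=6, y=1), (x=3, y=2), (x=5, y=2)
  Distance 4: (x=0, y=0), (x=8, y=0), (x=1, y=1), (x=7, y=1), (x=2, y=2), (x=6, y=2)
  Distance 5: (x=9, y=0), (x=0, y=1), (x=8, y=1), (x=1, y=2), (x=7, y=2)
  Distance 6: (x=10, y=0), (x=9, y=1), (x=0, y=2), (x=8, y=2)
  Distance 7: (x=10, y=1), (x=9, y=2)
  Distance 8: (x=10, y=2)
Total reachable: 33 (grid has 33 open cells total)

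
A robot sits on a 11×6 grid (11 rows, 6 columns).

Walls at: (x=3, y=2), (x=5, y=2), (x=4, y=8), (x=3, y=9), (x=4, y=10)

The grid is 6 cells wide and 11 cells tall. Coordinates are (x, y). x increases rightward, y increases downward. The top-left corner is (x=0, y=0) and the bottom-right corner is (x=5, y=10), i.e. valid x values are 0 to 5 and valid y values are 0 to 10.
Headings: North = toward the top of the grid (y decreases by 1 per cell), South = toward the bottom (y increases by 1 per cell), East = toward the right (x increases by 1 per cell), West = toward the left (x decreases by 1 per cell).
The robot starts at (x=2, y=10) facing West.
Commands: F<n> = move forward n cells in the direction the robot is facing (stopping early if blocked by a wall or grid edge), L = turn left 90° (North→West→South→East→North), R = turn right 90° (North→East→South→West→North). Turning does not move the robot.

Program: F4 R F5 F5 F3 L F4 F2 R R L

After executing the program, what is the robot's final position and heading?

Answer: Final position: (x=0, y=0), facing North

Derivation:
Start: (x=2, y=10), facing West
  F4: move forward 2/4 (blocked), now at (x=0, y=10)
  R: turn right, now facing North
  F5: move forward 5, now at (x=0, y=5)
  F5: move forward 5, now at (x=0, y=0)
  F3: move forward 0/3 (blocked), now at (x=0, y=0)
  L: turn left, now facing West
  F4: move forward 0/4 (blocked), now at (x=0, y=0)
  F2: move forward 0/2 (blocked), now at (x=0, y=0)
  R: turn right, now facing North
  R: turn right, now facing East
  L: turn left, now facing North
Final: (x=0, y=0), facing North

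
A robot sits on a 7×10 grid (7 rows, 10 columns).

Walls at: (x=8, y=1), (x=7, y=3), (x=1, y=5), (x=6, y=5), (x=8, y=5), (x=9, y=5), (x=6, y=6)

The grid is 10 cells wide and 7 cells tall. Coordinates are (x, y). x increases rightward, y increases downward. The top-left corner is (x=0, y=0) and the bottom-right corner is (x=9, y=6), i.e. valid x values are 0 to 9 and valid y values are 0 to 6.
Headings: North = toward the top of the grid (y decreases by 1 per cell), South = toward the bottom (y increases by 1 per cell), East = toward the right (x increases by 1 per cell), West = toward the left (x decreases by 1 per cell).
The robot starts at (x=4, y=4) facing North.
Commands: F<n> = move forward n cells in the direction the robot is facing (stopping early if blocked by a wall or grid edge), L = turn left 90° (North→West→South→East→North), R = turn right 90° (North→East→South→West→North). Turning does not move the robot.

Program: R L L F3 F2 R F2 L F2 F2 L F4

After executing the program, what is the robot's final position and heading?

Answer: Final position: (x=0, y=6), facing South

Derivation:
Start: (x=4, y=4), facing North
  R: turn right, now facing East
  L: turn left, now facing North
  L: turn left, now facing West
  F3: move forward 3, now at (x=1, y=4)
  F2: move forward 1/2 (blocked), now at (x=0, y=4)
  R: turn right, now facing North
  F2: move forward 2, now at (x=0, y=2)
  L: turn left, now facing West
  F2: move forward 0/2 (blocked), now at (x=0, y=2)
  F2: move forward 0/2 (blocked), now at (x=0, y=2)
  L: turn left, now facing South
  F4: move forward 4, now at (x=0, y=6)
Final: (x=0, y=6), facing South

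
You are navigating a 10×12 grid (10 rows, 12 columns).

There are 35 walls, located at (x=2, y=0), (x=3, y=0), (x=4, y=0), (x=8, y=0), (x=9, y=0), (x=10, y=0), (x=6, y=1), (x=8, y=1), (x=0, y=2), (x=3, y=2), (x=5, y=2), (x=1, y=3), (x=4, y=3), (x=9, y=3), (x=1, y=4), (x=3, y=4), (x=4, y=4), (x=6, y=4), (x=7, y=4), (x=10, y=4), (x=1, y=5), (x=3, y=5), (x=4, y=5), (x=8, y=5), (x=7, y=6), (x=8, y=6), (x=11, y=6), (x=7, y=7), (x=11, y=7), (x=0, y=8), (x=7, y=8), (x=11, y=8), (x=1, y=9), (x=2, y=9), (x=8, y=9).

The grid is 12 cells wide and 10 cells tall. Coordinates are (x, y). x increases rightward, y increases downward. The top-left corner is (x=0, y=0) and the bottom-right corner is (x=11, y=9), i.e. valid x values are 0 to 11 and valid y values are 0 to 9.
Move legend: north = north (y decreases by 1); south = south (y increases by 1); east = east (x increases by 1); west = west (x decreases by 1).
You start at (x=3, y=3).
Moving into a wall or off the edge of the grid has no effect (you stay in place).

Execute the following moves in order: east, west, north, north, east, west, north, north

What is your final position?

Answer: Final position: (x=2, y=1)

Derivation:
Start: (x=3, y=3)
  east (east): blocked, stay at (x=3, y=3)
  west (west): (x=3, y=3) -> (x=2, y=3)
  north (north): (x=2, y=3) -> (x=2, y=2)
  north (north): (x=2, y=2) -> (x=2, y=1)
  east (east): (x=2, y=1) -> (x=3, y=1)
  west (west): (x=3, y=1) -> (x=2, y=1)
  north (north): blocked, stay at (x=2, y=1)
  north (north): blocked, stay at (x=2, y=1)
Final: (x=2, y=1)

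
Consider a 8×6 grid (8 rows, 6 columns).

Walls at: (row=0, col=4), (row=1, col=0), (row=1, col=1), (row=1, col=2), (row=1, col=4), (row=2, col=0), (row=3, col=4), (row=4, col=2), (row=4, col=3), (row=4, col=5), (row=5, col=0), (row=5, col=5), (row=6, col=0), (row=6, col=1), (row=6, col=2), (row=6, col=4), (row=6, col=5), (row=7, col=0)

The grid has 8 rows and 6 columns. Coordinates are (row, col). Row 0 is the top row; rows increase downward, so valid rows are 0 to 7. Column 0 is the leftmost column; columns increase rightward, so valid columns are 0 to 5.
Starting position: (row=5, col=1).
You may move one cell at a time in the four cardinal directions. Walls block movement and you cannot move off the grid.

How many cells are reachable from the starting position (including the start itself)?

Answer: Reachable cells: 30

Derivation:
BFS flood-fill from (row=5, col=1):
  Distance 0: (row=5, col=1)
  Distance 1: (row=4, col=1), (row=5, col=2)
  Distance 2: (row=3, col=1), (row=4, col=0), (row=5, col=3)
  Distance 3: (row=2, col=1), (row=3, col=0), (row=3, col=2), (row=5, col=4), (row=6, col=3)
  Distance 4: (row=2, col=2), (row=3, col=3), (row=4, col=4), (row=7, col=3)
  Distance 5: (row=2, col=3), (row=7, col=2), (row=7, col=4)
  Distance 6: (row=1, col=3), (row=2, col=4), (row=7, col=1), (row=7, col=5)
  Distance 7: (row=0, col=3), (row=2, col=5)
  Distance 8: (row=0, col=2), (row=1, col=5), (row=3, col=5)
  Distance 9: (row=0, col=1), (row=0, col=5)
  Distance 10: (row=0, col=0)
Total reachable: 30 (grid has 30 open cells total)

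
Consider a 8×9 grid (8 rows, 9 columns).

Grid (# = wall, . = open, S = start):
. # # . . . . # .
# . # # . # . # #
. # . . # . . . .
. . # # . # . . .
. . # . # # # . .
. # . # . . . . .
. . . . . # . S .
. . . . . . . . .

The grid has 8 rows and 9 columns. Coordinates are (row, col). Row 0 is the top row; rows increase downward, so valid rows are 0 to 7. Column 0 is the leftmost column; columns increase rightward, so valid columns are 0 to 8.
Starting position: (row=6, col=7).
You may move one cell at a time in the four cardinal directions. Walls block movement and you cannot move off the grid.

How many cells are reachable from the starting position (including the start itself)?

BFS flood-fill from (row=6, col=7):
  Distance 0: (row=6, col=7)
  Distance 1: (row=5, col=7), (row=6, col=6), (row=6, col=8), (row=7, col=7)
  Distance 2: (row=4, col=7), (row=5, col=6), (row=5, col=8), (row=7, col=6), (row=7, col=8)
  Distance 3: (row=3, col=7), (row=4, col=8), (row=5, col=5), (row=7, col=5)
  Distance 4: (row=2, col=7), (row=3, col=6), (row=3, col=8), (row=5, col=4), (row=7, col=4)
  Distance 5: (row=2, col=6), (row=2, col=8), (row=6, col=4), (row=7, col=3)
  Distance 6: (row=1, col=6), (row=2, col=5), (row=6, col=3), (row=7, col=2)
  Distance 7: (row=0, col=6), (row=6, col=2), (row=7, col=1)
  Distance 8: (row=0, col=5), (row=5, col=2), (row=6, col=1), (row=7, col=0)
  Distance 9: (row=0, col=4), (row=6, col=0)
  Distance 10: (row=0, col=3), (row=1, col=4), (row=5, col=0)
  Distance 11: (row=4, col=0)
  Distance 12: (row=3, col=0), (row=4, col=1)
  Distance 13: (row=2, col=0), (row=3, col=1)
Total reachable: 44 (grid has 51 open cells total)

Answer: Reachable cells: 44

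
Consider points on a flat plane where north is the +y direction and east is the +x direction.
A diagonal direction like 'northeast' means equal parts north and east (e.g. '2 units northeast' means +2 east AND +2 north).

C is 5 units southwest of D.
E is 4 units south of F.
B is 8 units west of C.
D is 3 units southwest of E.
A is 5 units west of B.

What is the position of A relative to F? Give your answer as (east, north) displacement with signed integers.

Answer: A is at (east=-21, north=-12) relative to F.

Derivation:
Place F at the origin (east=0, north=0).
  E is 4 units south of F: delta (east=+0, north=-4); E at (east=0, north=-4).
  D is 3 units southwest of E: delta (east=-3, north=-3); D at (east=-3, north=-7).
  C is 5 units southwest of D: delta (east=-5, north=-5); C at (east=-8, north=-12).
  B is 8 units west of C: delta (east=-8, north=+0); B at (east=-16, north=-12).
  A is 5 units west of B: delta (east=-5, north=+0); A at (east=-21, north=-12).
Therefore A relative to F: (east=-21, north=-12).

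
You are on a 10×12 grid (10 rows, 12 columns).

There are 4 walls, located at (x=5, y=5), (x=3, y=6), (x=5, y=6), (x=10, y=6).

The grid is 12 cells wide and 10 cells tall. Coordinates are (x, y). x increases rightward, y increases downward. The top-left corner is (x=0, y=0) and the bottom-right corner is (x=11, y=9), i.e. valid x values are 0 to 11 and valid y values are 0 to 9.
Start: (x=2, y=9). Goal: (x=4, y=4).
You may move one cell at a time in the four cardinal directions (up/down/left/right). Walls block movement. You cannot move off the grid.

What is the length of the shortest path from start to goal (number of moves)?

BFS from (x=2, y=9) until reaching (x=4, y=4):
  Distance 0: (x=2, y=9)
  Distance 1: (x=2, y=8), (x=1, y=9), (x=3, y=9)
  Distance 2: (x=2, y=7), (x=1, y=8), (x=3, y=8), (x=0, y=9), (x=4, y=9)
  Distance 3: (x=2, y=6), (x=1, y=7), (x=3, y=7), (x=0, y=8), (x=4, y=8), (x=5, y=9)
  Distance 4: (x=2, y=5), (x=1, y=6), (x=0, y=7), (x=4, y=7), (x=5, y=8), (x=6, y=9)
  Distance 5: (x=2, y=4), (x=1, y=5), (x=3, y=5), (x=0, y=6), (x=4, y=6), (x=5, y=7), (x=6, y=8), (x=7, y=9)
  Distance 6: (x=2, y=3), (x=1, y=4), (x=3, y=4), (x=0, y=5), (x=4, y=5), (x=6, y=7), (x=7, y=8), (x=8, y=9)
  Distance 7: (x=2, y=2), (x=1, y=3), (x=3, y=3), (x=0, y=4), (x=4, y=4), (x=6, y=6), (x=7, y=7), (x=8, y=8), (x=9, y=9)  <- goal reached here
One shortest path (7 moves): (x=2, y=9) -> (x=3, y=9) -> (x=4, y=9) -> (x=4, y=8) -> (x=4, y=7) -> (x=4, y=6) -> (x=4, y=5) -> (x=4, y=4)

Answer: Shortest path length: 7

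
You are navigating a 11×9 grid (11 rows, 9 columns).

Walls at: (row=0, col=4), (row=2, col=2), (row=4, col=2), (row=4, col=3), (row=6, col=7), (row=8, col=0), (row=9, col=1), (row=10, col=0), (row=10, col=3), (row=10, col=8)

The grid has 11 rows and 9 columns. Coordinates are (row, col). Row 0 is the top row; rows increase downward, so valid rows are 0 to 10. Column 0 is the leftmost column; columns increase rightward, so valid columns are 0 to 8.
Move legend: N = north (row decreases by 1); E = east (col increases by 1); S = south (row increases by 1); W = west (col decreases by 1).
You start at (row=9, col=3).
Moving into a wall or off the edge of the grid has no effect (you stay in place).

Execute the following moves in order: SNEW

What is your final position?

Answer: Final position: (row=8, col=3)

Derivation:
Start: (row=9, col=3)
  S (south): blocked, stay at (row=9, col=3)
  N (north): (row=9, col=3) -> (row=8, col=3)
  E (east): (row=8, col=3) -> (row=8, col=4)
  W (west): (row=8, col=4) -> (row=8, col=3)
Final: (row=8, col=3)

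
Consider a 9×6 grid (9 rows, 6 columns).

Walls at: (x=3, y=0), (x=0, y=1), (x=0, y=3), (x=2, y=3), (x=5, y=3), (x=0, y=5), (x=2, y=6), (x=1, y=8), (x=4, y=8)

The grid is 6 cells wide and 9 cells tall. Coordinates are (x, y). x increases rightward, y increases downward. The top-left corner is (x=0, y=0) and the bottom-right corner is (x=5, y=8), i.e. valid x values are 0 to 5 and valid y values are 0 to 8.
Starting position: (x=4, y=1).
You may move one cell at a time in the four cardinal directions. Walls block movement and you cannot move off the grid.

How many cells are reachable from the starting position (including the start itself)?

Answer: Reachable cells: 45

Derivation:
BFS flood-fill from (x=4, y=1):
  Distance 0: (x=4, y=1)
  Distance 1: (x=4, y=0), (x=3, y=1), (x=5, y=1), (x=4, y=2)
  Distance 2: (x=5, y=0), (x=2, y=1), (x=3, y=2), (x=5, y=2), (x=4, y=3)
  Distance 3: (x=2, y=0), (x=1, y=1), (x=2, y=2), (x=3, y=3), (x=4, y=4)
  Distance 4: (x=1, y=0), (x=1, y=2), (x=3, y=4), (x=5, y=4), (x=4, y=5)
  Distance 5: (x=0, y=0), (x=0, y=2), (x=1, y=3), (x=2, y=4), (x=3, y=5), (x=5, y=5), (x=4, y=6)
  Distance 6: (x=1, y=4), (x=2, y=5), (x=3, y=6), (x=5, y=6), (x=4, y=7)
  Distance 7: (x=0, y=4), (x=1, y=5), (x=3, y=7), (x=5, y=7)
  Distance 8: (x=1, y=6), (x=2, y=7), (x=3, y=8), (x=5, y=8)
  Distance 9: (x=0, y=6), (x=1, y=7), (x=2, y=8)
  Distance 10: (x=0, y=7)
  Distance 11: (x=0, y=8)
Total reachable: 45 (grid has 45 open cells total)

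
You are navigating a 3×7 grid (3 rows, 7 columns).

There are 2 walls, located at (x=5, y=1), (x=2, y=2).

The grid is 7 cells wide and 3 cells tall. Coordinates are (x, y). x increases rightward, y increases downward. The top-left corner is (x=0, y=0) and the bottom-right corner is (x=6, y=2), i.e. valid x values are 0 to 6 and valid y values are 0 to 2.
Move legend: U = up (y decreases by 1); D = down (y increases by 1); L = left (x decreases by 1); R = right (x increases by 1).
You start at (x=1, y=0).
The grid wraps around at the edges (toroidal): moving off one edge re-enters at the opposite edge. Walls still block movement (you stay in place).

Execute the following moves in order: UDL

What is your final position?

Start: (x=1, y=0)
  U (up): (x=1, y=0) -> (x=1, y=2)
  D (down): (x=1, y=2) -> (x=1, y=0)
  L (left): (x=1, y=0) -> (x=0, y=0)
Final: (x=0, y=0)

Answer: Final position: (x=0, y=0)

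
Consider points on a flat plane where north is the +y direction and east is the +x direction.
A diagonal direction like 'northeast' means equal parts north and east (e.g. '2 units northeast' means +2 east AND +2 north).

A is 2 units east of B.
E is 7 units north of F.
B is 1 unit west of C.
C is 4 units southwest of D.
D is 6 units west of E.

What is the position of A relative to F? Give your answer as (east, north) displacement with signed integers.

Answer: A is at (east=-9, north=3) relative to F.

Derivation:
Place F at the origin (east=0, north=0).
  E is 7 units north of F: delta (east=+0, north=+7); E at (east=0, north=7).
  D is 6 units west of E: delta (east=-6, north=+0); D at (east=-6, north=7).
  C is 4 units southwest of D: delta (east=-4, north=-4); C at (east=-10, north=3).
  B is 1 unit west of C: delta (east=-1, north=+0); B at (east=-11, north=3).
  A is 2 units east of B: delta (east=+2, north=+0); A at (east=-9, north=3).
Therefore A relative to F: (east=-9, north=3).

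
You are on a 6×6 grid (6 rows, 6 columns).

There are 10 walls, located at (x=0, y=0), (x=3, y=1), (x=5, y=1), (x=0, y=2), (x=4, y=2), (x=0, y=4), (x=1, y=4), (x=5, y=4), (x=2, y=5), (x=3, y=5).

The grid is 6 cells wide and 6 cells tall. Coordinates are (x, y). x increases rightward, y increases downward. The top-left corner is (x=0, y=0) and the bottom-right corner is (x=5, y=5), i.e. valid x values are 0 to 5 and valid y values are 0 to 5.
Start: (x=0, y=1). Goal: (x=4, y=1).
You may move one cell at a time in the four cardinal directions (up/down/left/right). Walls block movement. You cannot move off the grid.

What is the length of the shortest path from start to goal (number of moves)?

Answer: Shortest path length: 6

Derivation:
BFS from (x=0, y=1) until reaching (x=4, y=1):
  Distance 0: (x=0, y=1)
  Distance 1: (x=1, y=1)
  Distance 2: (x=1, y=0), (x=2, y=1), (x=1, y=2)
  Distance 3: (x=2, y=0), (x=2, y=2), (x=1, y=3)
  Distance 4: (x=3, y=0), (x=3, y=2), (x=0, y=3), (x=2, y=3)
  Distance 5: (x=4, y=0), (x=3, y=3), (x=2, y=4)
  Distance 6: (x=5, y=0), (x=4, y=1), (x=4, y=3), (x=3, y=4)  <- goal reached here
One shortest path (6 moves): (x=0, y=1) -> (x=1, y=1) -> (x=2, y=1) -> (x=2, y=0) -> (x=3, y=0) -> (x=4, y=0) -> (x=4, y=1)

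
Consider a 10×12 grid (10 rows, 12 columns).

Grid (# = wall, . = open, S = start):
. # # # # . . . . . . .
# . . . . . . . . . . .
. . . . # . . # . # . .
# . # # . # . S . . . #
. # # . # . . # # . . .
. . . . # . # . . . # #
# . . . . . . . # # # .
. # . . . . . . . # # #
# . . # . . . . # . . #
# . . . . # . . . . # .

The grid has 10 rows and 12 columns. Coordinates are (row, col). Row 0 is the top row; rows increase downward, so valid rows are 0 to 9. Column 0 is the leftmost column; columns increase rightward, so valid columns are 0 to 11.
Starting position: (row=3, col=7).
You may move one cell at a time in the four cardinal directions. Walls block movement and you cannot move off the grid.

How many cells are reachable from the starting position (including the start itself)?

Answer: Reachable cells: 78

Derivation:
BFS flood-fill from (row=3, col=7):
  Distance 0: (row=3, col=7)
  Distance 1: (row=3, col=6), (row=3, col=8)
  Distance 2: (row=2, col=6), (row=2, col=8), (row=3, col=9), (row=4, col=6)
  Distance 3: (row=1, col=6), (row=1, col=8), (row=2, col=5), (row=3, col=10), (row=4, col=5), (row=4, col=9)
  Distance 4: (row=0, col=6), (row=0, col=8), (row=1, col=5), (row=1, col=7), (row=1, col=9), (row=2, col=10), (row=4, col=10), (row=5, col=5), (row=5, col=9)
  Distance 5: (row=0, col=5), (row=0, col=7), (row=0, col=9), (row=1, col=4), (row=1, col=10), (row=2, col=11), (row=4, col=11), (row=5, col=8), (row=6, col=5)
  Distance 6: (row=0, col=10), (row=1, col=3), (row=1, col=11), (row=5, col=7), (row=6, col=4), (row=6, col=6), (row=7, col=5)
  Distance 7: (row=0, col=11), (row=1, col=2), (row=2, col=3), (row=6, col=3), (row=6, col=7), (row=7, col=4), (row=7, col=6), (row=8, col=5)
  Distance 8: (row=1, col=1), (row=2, col=2), (row=5, col=3), (row=6, col=2), (row=7, col=3), (row=7, col=7), (row=8, col=4), (row=8, col=6)
  Distance 9: (row=2, col=1), (row=4, col=3), (row=5, col=2), (row=6, col=1), (row=7, col=2), (row=7, col=8), (row=8, col=7), (row=9, col=4), (row=9, col=6)
  Distance 10: (row=2, col=0), (row=3, col=1), (row=5, col=1), (row=8, col=2), (row=9, col=3), (row=9, col=7)
  Distance 11: (row=5, col=0), (row=8, col=1), (row=9, col=2), (row=9, col=8)
  Distance 12: (row=4, col=0), (row=9, col=1), (row=9, col=9)
  Distance 13: (row=8, col=9)
  Distance 14: (row=8, col=10)
Total reachable: 78 (grid has 83 open cells total)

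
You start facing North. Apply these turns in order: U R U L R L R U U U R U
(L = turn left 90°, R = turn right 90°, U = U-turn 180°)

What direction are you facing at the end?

Start: North
  U (U-turn (180°)) -> South
  R (right (90° clockwise)) -> West
  U (U-turn (180°)) -> East
  L (left (90° counter-clockwise)) -> North
  R (right (90° clockwise)) -> East
  L (left (90° counter-clockwise)) -> North
  R (right (90° clockwise)) -> East
  U (U-turn (180°)) -> West
  U (U-turn (180°)) -> East
  U (U-turn (180°)) -> West
  R (right (90° clockwise)) -> North
  U (U-turn (180°)) -> South
Final: South

Answer: Final heading: South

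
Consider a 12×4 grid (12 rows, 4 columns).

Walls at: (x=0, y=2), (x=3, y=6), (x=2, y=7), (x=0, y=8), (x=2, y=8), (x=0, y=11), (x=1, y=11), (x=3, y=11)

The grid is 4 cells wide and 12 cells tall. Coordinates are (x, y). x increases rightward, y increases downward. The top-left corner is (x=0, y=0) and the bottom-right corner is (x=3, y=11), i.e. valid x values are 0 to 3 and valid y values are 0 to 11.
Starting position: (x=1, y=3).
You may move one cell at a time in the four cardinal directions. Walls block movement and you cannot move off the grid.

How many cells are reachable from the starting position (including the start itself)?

Answer: Reachable cells: 40

Derivation:
BFS flood-fill from (x=1, y=3):
  Distance 0: (x=1, y=3)
  Distance 1: (x=1, y=2), (x=0, y=3), (x=2, y=3), (x=1, y=4)
  Distance 2: (x=1, y=1), (x=2, y=2), (x=3, y=3), (x=0, y=4), (x=2, y=4), (x=1, y=5)
  Distance 3: (x=1, y=0), (x=0, y=1), (x=2, y=1), (x=3, y=2), (x=3, y=4), (x=0, y=5), (x=2, y=5), (x=1, y=6)
  Distance 4: (x=0, y=0), (x=2, y=0), (x=3, y=1), (x=3, y=5), (x=0, y=6), (x=2, y=6), (x=1, y=7)
  Distance 5: (x=3, y=0), (x=0, y=7), (x=1, y=8)
  Distance 6: (x=1, y=9)
  Distance 7: (x=0, y=9), (x=2, y=9), (x=1, y=10)
  Distance 8: (x=3, y=9), (x=0, y=10), (x=2, y=10)
  Distance 9: (x=3, y=8), (x=3, y=10), (x=2, y=11)
  Distance 10: (x=3, y=7)
Total reachable: 40 (grid has 40 open cells total)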